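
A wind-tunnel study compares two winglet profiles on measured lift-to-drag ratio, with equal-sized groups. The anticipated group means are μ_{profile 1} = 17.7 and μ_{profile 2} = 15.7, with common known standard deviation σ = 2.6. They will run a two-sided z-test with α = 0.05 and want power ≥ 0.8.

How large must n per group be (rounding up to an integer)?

Standardized effect: d = |μ_{profile 1} − μ_{profile 2}| / σ = |17.7 − 15.7| / 2.6 = 0.7692
Set Φ(δ − 1.960) = 0.8; then δ − 1.960 = Φ⁻¹(0.8) = 0.842, giving δ = 2.802.
(For δ > 0 the lower-tail rejection region contributes negligibly to power, so the one-term inversion is standard.)
δ = d·√(n/2) ⇒ n = 2(δ/d)² = 2 × (2.802 / 0.7692)² = 26.53.
Rounding up, n = 27 per group.

n = 27 per group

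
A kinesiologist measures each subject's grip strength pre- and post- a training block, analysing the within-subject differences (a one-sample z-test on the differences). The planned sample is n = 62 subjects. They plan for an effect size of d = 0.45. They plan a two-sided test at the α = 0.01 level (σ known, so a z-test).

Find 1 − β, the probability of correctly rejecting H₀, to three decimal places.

Power ≈ 0.833

Noncentrality parameter: δ = d·√n = 0.45 × √62 = 3.5433
Critical value for a two-sided test at α = 0.01: z_{α/2} = 2.576.
Power = Φ(δ − 2.576) + Φ(−δ − 2.576) = Φ(0.967) + Φ(-6.119) = 0.8333 + 0.0000 = 0.8333.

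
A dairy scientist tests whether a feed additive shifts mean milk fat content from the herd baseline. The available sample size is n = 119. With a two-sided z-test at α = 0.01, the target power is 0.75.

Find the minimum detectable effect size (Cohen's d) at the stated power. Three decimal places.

Required noncentrality: δ = z_{0.005} + z_{0.25} = 2.576 + 0.674 = 3.250.
(Lower-tail contribution to power is negligible for δ > 0.)
δ = d·√n ⇒ d = δ/√n = 3.250/√119 = 0.2980.

d ≈ 0.298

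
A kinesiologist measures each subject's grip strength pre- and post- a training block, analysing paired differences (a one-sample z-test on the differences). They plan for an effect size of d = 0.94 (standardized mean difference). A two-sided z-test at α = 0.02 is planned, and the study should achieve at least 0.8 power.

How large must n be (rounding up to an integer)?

For power 0.8 need Φ(δ − z_{0.01}) = 0.8, so δ = z_{0.01} + z_{0.20} = 2.326 + 0.842 = 3.168.
(The Φ(−δ − z_{α/2}) term is vanishingly small for δ > 0 and is dropped in the standard sample-size formula.)
δ = d·√n ⇒ n = (δ/d)² = (3.168 / 0.94)² = 11.36.
Rounding up, n = 12.

n = 12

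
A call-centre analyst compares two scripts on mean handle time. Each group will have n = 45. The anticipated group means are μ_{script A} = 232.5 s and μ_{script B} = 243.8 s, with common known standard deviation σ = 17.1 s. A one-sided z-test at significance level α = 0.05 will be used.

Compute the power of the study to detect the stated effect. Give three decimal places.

Power ≈ 0.932

Standardized effect: d = |μ_{script A} − μ_{script B}| / σ = |232.5 − 243.8| / 17.1 = 0.6608
Noncentrality parameter: δ = d·√(n/2) = 0.6608 × √(45/2) = 3.1345
Critical value for a one-sided test at α = 0.05: z_α = 1.645.
Power = Φ(δ − 1.645) = Φ(1.490) = 0.9318.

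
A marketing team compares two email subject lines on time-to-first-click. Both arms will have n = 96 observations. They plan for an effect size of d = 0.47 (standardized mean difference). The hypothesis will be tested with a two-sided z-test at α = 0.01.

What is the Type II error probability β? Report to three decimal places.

β ≈ 0.248

Noncentrality parameter: δ = d·√(n/2) = 0.47 × √(96/2) = 3.2563
Two-sided α = 0.01 → critical value z_{0.005} = 2.576.
Power = Φ(δ − 2.576) + Φ(−δ − 2.576) = Φ(0.680) + Φ(-5.832) = 0.7519 + 0.0000 = 0.7519.
Type II error: β = 1 − power = 1 − 0.7519 = 0.2481.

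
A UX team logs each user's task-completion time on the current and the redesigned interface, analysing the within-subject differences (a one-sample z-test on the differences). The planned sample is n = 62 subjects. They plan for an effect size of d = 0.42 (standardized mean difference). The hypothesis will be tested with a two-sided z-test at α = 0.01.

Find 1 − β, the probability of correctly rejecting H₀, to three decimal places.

Noncentrality parameter: δ = d·√n = 0.42 × √62 = 3.3071
Two-sided α = 0.01 → critical value z_{0.005} = 2.576.
Power = Φ(δ − 2.576) + Φ(−δ − 2.576) = Φ(0.731) + Φ(-5.883) = 0.7677 + 0.0000 = 0.7677.

Power ≈ 0.768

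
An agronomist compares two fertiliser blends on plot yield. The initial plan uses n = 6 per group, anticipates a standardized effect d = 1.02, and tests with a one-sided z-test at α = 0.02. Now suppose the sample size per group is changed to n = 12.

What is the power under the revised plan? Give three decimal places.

With n = 12 per group: δ = d·√(n/2) = 1.02 × √(12/2) = 2.4985. Critical value z_{0.02} = 2.054.
Revised power = P(Z > 2.054 − δ) = Φ(0.445) = 0.6717.

Power ≈ 0.672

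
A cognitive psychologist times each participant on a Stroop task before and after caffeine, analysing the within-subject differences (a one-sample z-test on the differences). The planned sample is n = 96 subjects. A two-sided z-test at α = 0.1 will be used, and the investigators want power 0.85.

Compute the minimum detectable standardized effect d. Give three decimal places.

Need Φ(δ − 1.645) = 0.85, so δ = 1.645 + 1.036 = 2.681.
(The second rejection-region term Φ(−δ − z_{α/2}) is negligible and dropped.)
δ = d·√n ⇒ d = δ/√n = 2.681/√96 = 0.2737.

d ≈ 0.274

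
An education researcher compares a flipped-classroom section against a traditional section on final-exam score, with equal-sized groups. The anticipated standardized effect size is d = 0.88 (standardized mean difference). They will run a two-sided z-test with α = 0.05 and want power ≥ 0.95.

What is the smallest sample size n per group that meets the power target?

For power 0.95 need Φ(δ − z_{0.025}) = 0.95, so δ = z_{0.025} + z_{0.05} = 1.960 + 1.645 = 3.605.
(For δ > 0 the lower-tail rejection region contributes negligibly to power, so the one-term inversion is standard.)
δ = d·√(n/2) ⇒ n = 2(δ/d)² = 2 × (3.605 / 0.88)² = 33.56.
Rounding up, n = 34 per group.

n = 34 per group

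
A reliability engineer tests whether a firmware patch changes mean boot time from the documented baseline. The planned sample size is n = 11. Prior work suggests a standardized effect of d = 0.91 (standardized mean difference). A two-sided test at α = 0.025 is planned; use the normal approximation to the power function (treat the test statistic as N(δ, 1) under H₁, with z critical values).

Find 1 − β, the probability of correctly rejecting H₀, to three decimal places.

Power ≈ 0.781

Noncentrality parameter: δ = d·√n = 0.91 × √11 = 3.0181
Critical value for a two-sided test at α = 0.025: z_{α/2} = 2.241.
Power = Φ(δ − 2.241) + Φ(−δ − 2.241) = Φ(0.777) + Φ(-5.260) = 0.7813 + 0.0000 = 0.7813.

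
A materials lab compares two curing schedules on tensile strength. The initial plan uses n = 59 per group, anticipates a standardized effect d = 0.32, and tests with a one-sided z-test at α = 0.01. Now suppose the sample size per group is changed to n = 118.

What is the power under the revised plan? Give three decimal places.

With n = 118 per group: δ = d·√(n/2) = 0.32 × √(118/2) = 2.4580. Critical value z_{0.01} = 2.326.
Revised power = P(Z > 2.326 − δ) = Φ(0.132) = 0.5524.

Power ≈ 0.552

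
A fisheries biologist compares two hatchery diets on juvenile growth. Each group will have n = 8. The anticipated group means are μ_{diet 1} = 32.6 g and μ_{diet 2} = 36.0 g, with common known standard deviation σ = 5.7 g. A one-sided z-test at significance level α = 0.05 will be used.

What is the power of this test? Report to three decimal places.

Standardized effect: d = |μ_{diet 1} − μ_{diet 2}| / σ = |32.6 − 36.0| / 5.7 = 0.5965
Noncentrality parameter: λ = d·√(n/2) = 0.5965 × √(8/2) = 1.1930
One-sided α = 0.05 → critical value z_{0.05} = 1.645.
Power = P(Z > 1.645 − λ) = Φ(-0.452) = 0.3257.

Power ≈ 0.326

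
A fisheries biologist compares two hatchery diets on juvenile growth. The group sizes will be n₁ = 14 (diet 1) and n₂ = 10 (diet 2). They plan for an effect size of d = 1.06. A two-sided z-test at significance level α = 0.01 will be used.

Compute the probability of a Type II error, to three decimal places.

Noncentrality parameter: δ = d / √(1/n₁ + 1/n₂) = 1.06 / √(1/14 + 1/10) = 2.5601
Two-sided α = 0.01 → critical value z_{0.005} = 2.576.
Power = Φ(δ − 2.576) + Φ(−δ − 2.576) = Φ(-0.016) + Φ(-5.136) = 0.4937 + 0.0000 = 0.4937.
Type II error: β = 1 − power = 1 − 0.4937 = 0.5063.

β ≈ 0.506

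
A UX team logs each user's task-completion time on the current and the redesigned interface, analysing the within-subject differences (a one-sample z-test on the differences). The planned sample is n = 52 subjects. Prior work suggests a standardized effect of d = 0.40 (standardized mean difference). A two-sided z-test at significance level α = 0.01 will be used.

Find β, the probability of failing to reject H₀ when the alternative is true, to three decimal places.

β ≈ 0.379

Noncentrality parameter: δ = d·√n = 0.40 × √52 = 2.8844
Two-sided α = 0.01 → critical value z_{0.005} = 2.576.
Power = Φ(δ − 2.576) + Φ(−δ − 2.576) = Φ(0.309) + Φ(-5.460) = 0.6212 + 0.0000 = 0.6212.
Type II error: β = 1 − power = 1 − 0.6212 = 0.3788.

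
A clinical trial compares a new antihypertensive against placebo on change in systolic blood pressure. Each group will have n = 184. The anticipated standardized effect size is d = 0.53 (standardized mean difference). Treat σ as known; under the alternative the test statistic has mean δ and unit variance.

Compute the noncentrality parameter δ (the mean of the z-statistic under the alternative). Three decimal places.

δ ≈ 5.084

δ = d·√(n/2) = 0.53 × √(184/2) = 5.0836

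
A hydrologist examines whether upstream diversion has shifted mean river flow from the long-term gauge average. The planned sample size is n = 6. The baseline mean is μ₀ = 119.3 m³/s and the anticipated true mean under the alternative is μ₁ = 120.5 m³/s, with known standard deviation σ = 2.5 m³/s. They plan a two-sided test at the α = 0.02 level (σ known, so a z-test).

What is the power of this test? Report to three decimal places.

Power ≈ 0.125

Standardized effect: d = |μ₁ − μ₀| / σ = |120.5 − 119.3| / 2.5 = 0.4800
Noncentrality parameter: δ = d·√n = 0.4800 × √6 = 1.1758
Two-sided α = 0.02 → critical value z_{0.01} = 2.326.
Power = Φ(δ − 2.326) + Φ(−δ − 2.326) = Φ(-1.151) + Φ(-3.502) = 0.1249 + 0.0002 = 0.1252.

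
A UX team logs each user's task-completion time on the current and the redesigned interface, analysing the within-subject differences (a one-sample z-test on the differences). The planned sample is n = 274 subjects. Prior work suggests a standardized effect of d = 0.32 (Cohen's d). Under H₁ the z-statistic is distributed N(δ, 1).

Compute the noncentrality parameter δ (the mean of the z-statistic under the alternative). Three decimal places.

δ ≈ 5.297

The noncentrality parameter scales effect size by the design's sample-size factor: δ = d·√n = 0.32 × √274 = 5.2969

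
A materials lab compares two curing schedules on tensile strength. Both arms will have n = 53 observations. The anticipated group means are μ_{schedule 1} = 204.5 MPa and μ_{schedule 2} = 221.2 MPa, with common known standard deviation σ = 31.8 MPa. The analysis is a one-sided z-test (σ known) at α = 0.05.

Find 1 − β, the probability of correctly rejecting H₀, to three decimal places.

Power ≈ 0.855

Standardized effect: d = |μ_{schedule 1} − μ_{schedule 2}| / σ = |204.5 − 221.2| / 31.8 = 0.5252
Noncentrality parameter: δ = d·√(n/2) = 0.5252 × √(53/2) = 2.7034
Critical value for a one-sided test at α = 0.05: z_α = 1.645.
Power = Φ(δ − 1.645) = Φ(1.059) = 0.8551.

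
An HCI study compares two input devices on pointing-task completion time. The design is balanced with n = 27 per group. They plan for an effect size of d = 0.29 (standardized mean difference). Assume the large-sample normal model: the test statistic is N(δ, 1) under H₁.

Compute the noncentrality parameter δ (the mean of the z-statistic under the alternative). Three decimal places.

The noncentrality parameter scales effect size by the design's sample-size factor: δ = d·√(n/2) = 0.29 × √(27/2) = 1.0655

δ ≈ 1.066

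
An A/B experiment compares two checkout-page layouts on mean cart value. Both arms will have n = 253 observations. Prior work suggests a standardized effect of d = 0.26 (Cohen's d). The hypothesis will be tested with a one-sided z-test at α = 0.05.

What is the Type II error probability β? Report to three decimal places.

Noncentrality parameter: λ = d·√(n/2) = 0.26 × √(253/2) = 2.9243
One-sided α = 0.05 → critical value z_{0.05} = 1.645.
Power = Φ(λ − 1.645) = Φ(1.279) = 0.8996.
Type II error: β = 1 − power = 1 − 0.8996 = 0.1004.

β ≈ 0.100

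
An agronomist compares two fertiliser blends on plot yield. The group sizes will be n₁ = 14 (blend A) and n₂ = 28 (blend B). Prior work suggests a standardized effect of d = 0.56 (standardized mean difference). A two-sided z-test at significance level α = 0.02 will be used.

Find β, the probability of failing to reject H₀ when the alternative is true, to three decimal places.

Noncentrality parameter: δ = d / √(1/n₁ + 1/n₂) = 0.56 / √(1/14 + 1/28) = 1.7108
Two-sided α = 0.02 → critical value z_{0.01} = 2.326.
Power = Φ(δ − 2.326) + Φ(−δ − 2.326) = Φ(-0.616) + Φ(-4.037) = 0.2691 + 0.0000 = 0.2691.
Type II error: β = 1 − power = 1 − 0.2691 = 0.7309.

β ≈ 0.731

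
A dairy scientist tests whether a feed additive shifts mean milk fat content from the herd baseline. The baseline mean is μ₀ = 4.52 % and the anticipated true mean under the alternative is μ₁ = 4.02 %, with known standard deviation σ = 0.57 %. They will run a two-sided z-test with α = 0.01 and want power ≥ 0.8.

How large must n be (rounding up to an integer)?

n = 16

Standardized effect: d = |μ₁ − μ₀| / σ = |4.02 − 4.52| / 0.57 = 0.8772
For power 0.8 need Φ(δ − z_{0.005}) = 0.8, so δ = z_{0.005} + z_{0.20} = 2.576 + 0.842 = 3.417.
(The Φ(−δ − z_{α/2}) term is vanishingly small for δ > 0 and is dropped in the standard sample-size formula.)
δ = d·√n ⇒ n = (δ/d)² = (3.417 / 0.8772)² = 15.18.
Round up to the next whole unit.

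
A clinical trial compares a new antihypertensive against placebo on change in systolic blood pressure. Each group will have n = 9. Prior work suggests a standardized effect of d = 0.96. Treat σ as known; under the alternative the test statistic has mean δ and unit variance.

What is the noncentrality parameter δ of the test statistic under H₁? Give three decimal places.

δ = d·√(n/2) = 0.96 × √(9/2) = 2.0365

δ ≈ 2.036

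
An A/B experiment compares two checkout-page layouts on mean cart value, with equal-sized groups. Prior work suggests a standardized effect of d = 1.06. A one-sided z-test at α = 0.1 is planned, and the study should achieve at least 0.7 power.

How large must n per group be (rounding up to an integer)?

Set Φ(δ − 1.282) = 0.7; then δ − 1.282 = Φ⁻¹(0.7) = 0.524, giving δ = 1.806.
δ = d·√(n/2) ⇒ n = 2(δ/d)² = 2 × (1.806 / 1.06)² = 5.81.
Rounding up, n = 6 per group.

n = 6 per group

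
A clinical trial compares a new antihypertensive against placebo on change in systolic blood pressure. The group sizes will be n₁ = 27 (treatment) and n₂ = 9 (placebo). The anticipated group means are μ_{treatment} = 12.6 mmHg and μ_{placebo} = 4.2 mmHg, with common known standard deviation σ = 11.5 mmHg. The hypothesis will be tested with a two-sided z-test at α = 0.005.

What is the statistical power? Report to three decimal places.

Standardized effect: d = |μ_{treatment} − μ_{placebo}| / σ = |12.6 − 4.2| / 11.5 = 0.7304
Noncentrality parameter: δ = d / √(1/n₁ + 1/n₂) = 0.7304 / √(1/27 + 1/9) = 1.8977
Critical value for a two-sided test at α = 0.005: z_{α/2} = 2.807.
Power = Φ(δ − 2.807) + Φ(−δ − 2.807) = Φ(-0.909) + Φ(-4.705) = 0.1816 + 0.0000 = 0.1816.

Power ≈ 0.182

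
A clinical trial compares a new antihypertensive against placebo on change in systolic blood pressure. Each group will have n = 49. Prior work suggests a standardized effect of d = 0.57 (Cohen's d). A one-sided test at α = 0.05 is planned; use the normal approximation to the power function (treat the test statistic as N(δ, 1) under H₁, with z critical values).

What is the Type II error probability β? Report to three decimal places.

Noncentrality parameter: δ = d·√(n/2) = 0.57 × √(49/2) = 2.8214
Critical value for a one-sided test at α = 0.05: z_α = 1.645.
Power = Φ(δ − 1.645) = Φ(1.177) = 0.8803.
Type II error: β = 1 − power = 1 − 0.8803 = 0.1197.

β ≈ 0.120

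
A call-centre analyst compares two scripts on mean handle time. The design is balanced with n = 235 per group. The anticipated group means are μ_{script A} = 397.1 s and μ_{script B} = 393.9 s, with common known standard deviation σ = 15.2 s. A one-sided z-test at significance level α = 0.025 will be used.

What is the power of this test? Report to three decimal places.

Standardized effect: d = |μ_{script A} − μ_{script B}| / σ = |397.1 − 393.9| / 15.2 = 0.2105
Noncentrality parameter: δ = d·√(n/2) = 0.2105 × √(235/2) = 2.2821
Critical value for a one-sided test at α = 0.025: z_α = 1.960.
Power = Φ(δ − 1.960) = Φ(0.322) = 0.6263.

Power ≈ 0.626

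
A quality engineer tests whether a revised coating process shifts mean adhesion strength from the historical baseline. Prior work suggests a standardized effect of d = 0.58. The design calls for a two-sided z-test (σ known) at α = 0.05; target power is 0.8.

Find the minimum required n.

For power 0.8 need Φ(δ − z_{0.025}) = 0.8, so δ = z_{0.025} + z_{0.20} = 1.960 + 0.842 = 2.802.
(For δ > 0 the lower-tail rejection region contributes negligibly to power, so the one-term inversion is standard.)
δ = d·√n ⇒ n = (δ/d)² = (2.802 / 0.58)² = 23.33.
Rounding up, n = 24.

n = 24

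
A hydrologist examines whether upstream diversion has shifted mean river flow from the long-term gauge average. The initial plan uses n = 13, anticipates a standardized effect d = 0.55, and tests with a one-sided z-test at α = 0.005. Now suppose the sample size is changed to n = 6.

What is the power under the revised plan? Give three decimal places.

Power ≈ 0.110

With n = 6: δ = d·√n = 0.55 × √6 = 1.3472. Critical value z_{0.005} = 2.576.
Revised power = P(Z > 2.576 − δ) = Φ(-1.229) = 0.1096.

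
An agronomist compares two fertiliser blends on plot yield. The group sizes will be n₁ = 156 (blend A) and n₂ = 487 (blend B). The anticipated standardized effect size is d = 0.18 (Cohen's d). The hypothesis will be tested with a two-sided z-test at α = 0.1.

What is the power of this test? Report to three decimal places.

Power ≈ 0.623

Noncentrality parameter: δ = d / √(1/n₁ + 1/n₂) = 0.18 / √(1/156 + 1/487) = 1.9566
Two-sided α = 0.1 → critical value z_{0.05} = 1.645.
Power = Φ(δ − 1.645) + Φ(−δ − 1.645) = Φ(0.312) + Φ(-3.601) = 0.6224 + 0.0002 = 0.6225.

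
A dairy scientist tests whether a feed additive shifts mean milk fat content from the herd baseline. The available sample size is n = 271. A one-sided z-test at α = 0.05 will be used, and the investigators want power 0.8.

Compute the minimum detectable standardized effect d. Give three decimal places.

d ≈ 0.151

Need Φ(δ − 1.645) = 0.8, so δ = 1.645 + 0.842 = 2.486.
δ = d·√n ⇒ d = δ/√n = 2.486/√271 = 0.1510.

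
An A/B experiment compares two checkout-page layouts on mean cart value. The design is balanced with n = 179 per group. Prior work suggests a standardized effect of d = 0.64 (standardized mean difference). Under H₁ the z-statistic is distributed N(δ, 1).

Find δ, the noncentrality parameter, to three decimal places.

The noncentrality parameter scales effect size by the design's sample-size factor: δ = d·√(n/2) = 0.64 × √(179/2) = 6.0547

δ ≈ 6.055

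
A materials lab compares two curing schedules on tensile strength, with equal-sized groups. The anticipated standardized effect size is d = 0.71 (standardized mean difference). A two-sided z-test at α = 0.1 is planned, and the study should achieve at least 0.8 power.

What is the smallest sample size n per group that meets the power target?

For power 0.8 need Φ(δ − z_{0.05}) = 0.8, so δ = z_{0.05} + z_{0.20} = 1.645 + 0.842 = 2.486.
(Ignoring the negligible lower-tail rejection probability gives the usual closed-form inversion.)
δ = d·√(n/2) ⇒ n = 2(δ/d)² = 2 × (2.486 / 0.71)² = 24.53.
Round up to the next whole unit.

n = 25 per group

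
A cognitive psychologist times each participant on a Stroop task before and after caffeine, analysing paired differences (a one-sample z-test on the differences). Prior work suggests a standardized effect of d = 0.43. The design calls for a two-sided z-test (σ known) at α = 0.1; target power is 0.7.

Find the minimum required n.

Set Φ(δ − 1.645) = 0.7; then δ − 1.645 = Φ⁻¹(0.7) = 0.524, giving δ = 2.169.
(For δ > 0 the lower-tail rejection region contributes negligibly to power, so the one-term inversion is standard.)
δ = d·√n ⇒ n = (δ/d)² = (2.169 / 0.43)² = 25.45.
Rounding up, n = 26.

n = 26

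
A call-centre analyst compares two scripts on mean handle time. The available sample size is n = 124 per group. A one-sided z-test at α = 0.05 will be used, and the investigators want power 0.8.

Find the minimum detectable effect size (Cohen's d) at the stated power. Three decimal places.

d ≈ 0.316

Need Φ(δ − 1.645) = 0.8, so δ = 1.645 + 0.842 = 2.486.
δ = d·√(n/2) ⇒ d = δ/√(n/2) = 2.486/√(124/2) = 0.3158.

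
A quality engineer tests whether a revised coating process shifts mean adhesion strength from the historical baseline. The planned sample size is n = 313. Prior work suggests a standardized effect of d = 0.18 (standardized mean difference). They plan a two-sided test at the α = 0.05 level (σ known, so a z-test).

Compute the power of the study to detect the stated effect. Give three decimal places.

Noncentrality parameter: δ = d·√n = 0.18 × √313 = 3.1845
Two-sided α = 0.05 → critical value z_{0.025} = 1.960.
Power = Φ(δ − 1.960) + Φ(−δ − 1.960) = Φ(1.225) + Φ(-5.144) = 0.8896 + 0.0000 = 0.8896.

Power ≈ 0.890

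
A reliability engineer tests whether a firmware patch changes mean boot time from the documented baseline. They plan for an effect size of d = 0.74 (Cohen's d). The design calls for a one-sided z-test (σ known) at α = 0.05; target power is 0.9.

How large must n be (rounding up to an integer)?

For power 0.9 need Φ(δ − z_{0.05}) = 0.9, so δ = z_{0.05} + z_{0.10} = 1.645 + 1.282 = 2.926.
δ = d·√n ⇒ n = (δ/d)² = (2.926 / 0.74)² = 15.64.
Rounding up, n = 16.

n = 16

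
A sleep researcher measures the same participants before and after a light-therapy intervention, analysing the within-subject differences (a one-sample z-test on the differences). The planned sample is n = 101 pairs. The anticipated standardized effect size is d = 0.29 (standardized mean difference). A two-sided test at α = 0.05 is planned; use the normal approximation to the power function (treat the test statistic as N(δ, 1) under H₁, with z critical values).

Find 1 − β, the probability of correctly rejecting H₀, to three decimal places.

Power ≈ 0.830

Noncentrality parameter: δ = d·√n = 0.29 × √101 = 2.9145
Critical value for a two-sided test at α = 0.05: z_{α/2} = 1.960.
Power = Φ(δ − 1.960) + Φ(−δ − 1.960) = Φ(0.954) + Φ(-4.874) = 0.8301 + 0.0000 = 0.8301.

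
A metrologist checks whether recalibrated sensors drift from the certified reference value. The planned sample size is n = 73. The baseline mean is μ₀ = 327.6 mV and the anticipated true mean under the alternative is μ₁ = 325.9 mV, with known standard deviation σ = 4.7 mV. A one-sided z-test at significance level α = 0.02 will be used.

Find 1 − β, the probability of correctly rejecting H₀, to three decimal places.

Standardized effect: d = |μ₁ − μ₀| / σ = |325.9 − 327.6| / 4.7 = 0.3617
Noncentrality parameter: δ = d·√n = 0.3617 × √73 = 3.0904
Critical value for a one-sided test at α = 0.02: z_α = 2.054.
Power = Φ(δ − 2.054) = Φ(1.037) = 0.8500.

Power ≈ 0.850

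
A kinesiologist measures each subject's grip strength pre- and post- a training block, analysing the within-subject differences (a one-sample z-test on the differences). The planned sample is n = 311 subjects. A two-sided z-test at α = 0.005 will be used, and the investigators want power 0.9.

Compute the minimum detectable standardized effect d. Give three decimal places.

Need Φ(δ − 2.807) = 0.9, so δ = 2.807 + 1.282 = 4.089.
(The second rejection-region term Φ(−δ − z_{α/2}) is negligible and dropped.)
δ = d·√n ⇒ d = δ/√n = 4.089/√311 = 0.2318.

d ≈ 0.232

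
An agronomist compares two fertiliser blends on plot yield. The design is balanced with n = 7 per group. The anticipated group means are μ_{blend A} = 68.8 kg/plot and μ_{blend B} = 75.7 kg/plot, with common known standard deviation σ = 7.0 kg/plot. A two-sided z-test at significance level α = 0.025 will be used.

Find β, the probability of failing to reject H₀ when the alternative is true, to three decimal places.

β ≈ 0.654

Standardized effect: d = |μ_{blend A} − μ_{blend B}| / σ = |68.8 − 75.7| / 7.0 = 0.9857
Noncentrality parameter: δ = d·√(n/2) = 0.9857 × √(7/2) = 1.8441
Two-sided α = 0.025 → critical value z_{0.0125} = 2.241.
Power = Φ(δ − 2.241) + Φ(−δ − 2.241) = Φ(-0.397) + Φ(-4.086) = 0.3456 + 0.0000 = 0.3456.
Type II error: β = 1 − power = 1 − 0.3456 = 0.6544.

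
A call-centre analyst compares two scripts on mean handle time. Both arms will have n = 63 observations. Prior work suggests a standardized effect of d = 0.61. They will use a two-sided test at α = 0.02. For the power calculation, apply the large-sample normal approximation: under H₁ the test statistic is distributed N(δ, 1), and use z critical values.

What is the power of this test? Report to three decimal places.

Noncentrality parameter: δ = d·√(n/2) = 0.61 × √(63/2) = 3.4236
Critical value for a two-sided test at α = 0.02: z_{α/2} = 2.326.
Power = Φ(δ − 2.326) + Φ(−δ − 2.326) = Φ(1.097) + Φ(-5.750) = 0.8637 + 0.0000 = 0.8637.

Power ≈ 0.864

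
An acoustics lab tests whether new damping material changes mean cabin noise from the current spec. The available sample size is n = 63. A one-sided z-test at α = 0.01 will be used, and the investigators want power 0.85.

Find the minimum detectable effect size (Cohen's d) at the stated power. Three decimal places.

Required noncentrality: δ = z_{0.01} + z_{0.15} = 2.326 + 1.036 = 3.363.
δ = d·√n ⇒ d = δ/√n = 3.363/√63 = 0.4237.

d ≈ 0.424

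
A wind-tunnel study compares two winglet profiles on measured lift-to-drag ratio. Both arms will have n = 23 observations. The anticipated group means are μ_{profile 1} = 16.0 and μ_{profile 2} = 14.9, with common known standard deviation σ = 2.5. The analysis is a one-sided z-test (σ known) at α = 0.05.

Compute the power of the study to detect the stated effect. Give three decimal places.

Standardized effect: d = |μ_{profile 1} − μ_{profile 2}| / σ = |16.0 − 14.9| / 2.5 = 0.4400
Noncentrality parameter: δ = d·√(n/2) = 0.4400 × √(23/2) = 1.4921
Critical value for a one-sided test at α = 0.05: z_α = 1.645.
Power = P(Z > 1.645 − δ) = Φ(-0.153) = 0.4393.

Power ≈ 0.439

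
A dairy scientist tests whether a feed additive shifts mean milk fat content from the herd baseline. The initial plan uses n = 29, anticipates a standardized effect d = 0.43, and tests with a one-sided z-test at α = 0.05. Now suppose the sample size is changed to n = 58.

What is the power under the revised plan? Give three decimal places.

Power ≈ 0.948

With n = 58: δ = d·√n = 0.43 × √58 = 3.2748. Critical value z_{0.05} = 1.645.
Revised power = Φ(δ − 1.645) = Φ(1.630) = 0.9484.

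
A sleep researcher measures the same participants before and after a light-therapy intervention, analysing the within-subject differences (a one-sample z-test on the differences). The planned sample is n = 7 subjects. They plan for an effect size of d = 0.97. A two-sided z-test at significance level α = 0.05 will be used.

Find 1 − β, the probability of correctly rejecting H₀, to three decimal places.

Noncentrality parameter: δ = d·√n = 0.97 × √7 = 2.5664
Two-sided α = 0.05 → critical value z_{0.025} = 1.960.
Power = Φ(δ − 1.960) + Φ(−δ − 1.960) = Φ(0.606) + Φ(-4.526) = 0.7279 + 0.0000 = 0.7279.

Power ≈ 0.728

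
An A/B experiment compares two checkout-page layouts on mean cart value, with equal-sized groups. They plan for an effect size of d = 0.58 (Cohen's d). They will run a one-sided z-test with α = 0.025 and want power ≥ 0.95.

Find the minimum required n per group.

For power 0.95 need Φ(δ − z_{0.025}) = 0.95, so δ = z_{0.025} + z_{0.05} = 1.960 + 1.645 = 3.605.
δ = d·√(n/2) ⇒ n = 2(δ/d)² = 2 × (3.605 / 0.58)² = 77.26.
Rounding up, n = 78 per group.

n = 78 per group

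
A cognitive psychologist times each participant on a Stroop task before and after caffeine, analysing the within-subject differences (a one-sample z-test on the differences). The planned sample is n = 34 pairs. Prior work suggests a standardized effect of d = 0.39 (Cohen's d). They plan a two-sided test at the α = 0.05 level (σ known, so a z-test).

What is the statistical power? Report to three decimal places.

Noncentrality parameter: δ = d·√n = 0.39 × √34 = 2.2741
Two-sided α = 0.05 → critical value z_{0.025} = 1.960.
Power = Φ(δ − 1.960) + Φ(−δ − 1.960) = Φ(0.314) + Φ(-4.234) = 0.6233 + 0.0000 = 0.6233.

Power ≈ 0.623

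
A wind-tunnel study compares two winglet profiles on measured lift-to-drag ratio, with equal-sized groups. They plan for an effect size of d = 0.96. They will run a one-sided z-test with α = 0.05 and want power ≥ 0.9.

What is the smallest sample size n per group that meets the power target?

Set Φ(δ − 1.645) = 0.9; then δ − 1.645 = Φ⁻¹(0.9) = 1.282, giving δ = 2.926.
δ = d·√(n/2) ⇒ n = 2(δ/d)² = 2 × (2.926 / 0.96)² = 18.58.
Rounding up, n = 19 per group.

n = 19 per group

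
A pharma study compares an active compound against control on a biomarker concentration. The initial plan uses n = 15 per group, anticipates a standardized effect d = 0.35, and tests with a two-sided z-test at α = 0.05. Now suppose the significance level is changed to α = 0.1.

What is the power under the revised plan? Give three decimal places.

Power ≈ 0.251

δ = d·√(n/2) = 0.35 × √(15/2) = 0.9585 (unchanged). New critical value: z_{0.05} = 1.645.
Revised power = Φ(δ − 1.645) + Φ(−δ − 1.645) = Φ(-0.686) + Φ(-2.603) = 0.2462 + 0.0046 = 0.2509.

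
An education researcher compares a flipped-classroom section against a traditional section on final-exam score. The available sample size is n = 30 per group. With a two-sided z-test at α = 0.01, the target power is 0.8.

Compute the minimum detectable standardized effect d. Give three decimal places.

d ≈ 0.882

Required noncentrality: δ = z_{0.005} + z_{0.20} = 2.576 + 0.842 = 3.417.
(Lower-tail contribution to power is negligible for δ > 0.)
δ = d·√(n/2) ⇒ d = δ/√(n/2) = 3.417/√(30/2) = 0.8824.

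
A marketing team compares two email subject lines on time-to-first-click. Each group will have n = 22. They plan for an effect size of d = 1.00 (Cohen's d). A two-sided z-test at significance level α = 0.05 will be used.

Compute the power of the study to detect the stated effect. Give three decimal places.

Power ≈ 0.913

Noncentrality parameter: δ = d·√(n/2) = 1.00 × √(22/2) = 3.3166
Two-sided α = 0.05 → critical value z_{0.025} = 1.960.
Power = Φ(δ − 1.960) + Φ(−δ − 1.960) = Φ(1.357) + Φ(-5.277) = 0.9126 + 0.0000 = 0.9126.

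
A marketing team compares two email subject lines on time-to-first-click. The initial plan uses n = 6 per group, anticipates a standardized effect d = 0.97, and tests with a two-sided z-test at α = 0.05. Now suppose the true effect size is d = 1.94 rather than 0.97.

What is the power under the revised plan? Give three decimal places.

Power ≈ 0.919

With d = 1.94: δ = d·√(n/2) = 1.94 × √(6/2) = 3.3602. Critical value z_{0.025} = 1.960.
Revised power = Φ(δ − 1.960) + Φ(−δ − 1.960) = Φ(1.400) + Φ(-5.320) = 0.9193 + 0.0000 = 0.9193.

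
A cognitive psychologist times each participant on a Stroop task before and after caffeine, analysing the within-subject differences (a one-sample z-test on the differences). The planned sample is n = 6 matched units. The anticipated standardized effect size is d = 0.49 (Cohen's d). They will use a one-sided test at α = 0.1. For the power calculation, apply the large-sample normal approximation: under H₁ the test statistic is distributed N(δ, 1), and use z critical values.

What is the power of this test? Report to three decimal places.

Noncentrality parameter: δ = d·√n = 0.49 × √6 = 1.2002
Critical value for a one-sided test at α = 0.1: z_α = 1.282.
Power = Φ(δ − 1.282) = Φ(-0.081) = 0.4676.

Power ≈ 0.468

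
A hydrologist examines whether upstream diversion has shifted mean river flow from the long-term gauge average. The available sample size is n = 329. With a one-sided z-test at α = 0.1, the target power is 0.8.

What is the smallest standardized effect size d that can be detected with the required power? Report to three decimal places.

Need Φ(δ − 1.282) = 0.8, so δ = 1.282 + 0.842 = 2.123.
δ = d·√n ⇒ d = δ/√n = 2.123/√329 = 0.1171.

d ≈ 0.117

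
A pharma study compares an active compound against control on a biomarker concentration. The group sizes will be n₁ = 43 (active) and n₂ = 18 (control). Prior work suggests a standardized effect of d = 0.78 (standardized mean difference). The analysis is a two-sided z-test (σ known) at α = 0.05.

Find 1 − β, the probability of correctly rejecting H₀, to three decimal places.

Noncentrality parameter: δ = d / √(1/n₁ + 1/n₂) = 0.78 / √(1/43 + 1/18) = 2.7784
Two-sided α = 0.05 → critical value z_{0.025} = 1.960.
Power = Φ(δ − 1.960) + Φ(−δ − 1.960) = Φ(0.818) + Φ(-4.738) = 0.7935 + 0.0000 = 0.7935.

Power ≈ 0.793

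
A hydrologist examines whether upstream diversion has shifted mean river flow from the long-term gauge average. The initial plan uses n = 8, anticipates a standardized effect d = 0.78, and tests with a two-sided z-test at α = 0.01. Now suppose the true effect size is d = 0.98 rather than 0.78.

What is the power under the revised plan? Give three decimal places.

Power ≈ 0.578

With d = 0.98: δ = d·√n = 0.98 × √8 = 2.7719. Critical value z_{0.005} = 2.576.
Revised power = Φ(δ − 2.576) + Φ(−δ − 2.576) = Φ(0.196) + Φ(-5.348) = 0.5777 + 0.0000 = 0.5777.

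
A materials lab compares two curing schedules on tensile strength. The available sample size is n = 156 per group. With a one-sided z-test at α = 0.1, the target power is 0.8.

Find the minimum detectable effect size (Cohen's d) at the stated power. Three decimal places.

Need Φ(δ − 1.282) = 0.8, so δ = 1.282 + 0.842 = 2.123.
δ = d·√(n/2) ⇒ d = δ/√(n/2) = 2.123/√(156/2) = 0.2404.

d ≈ 0.240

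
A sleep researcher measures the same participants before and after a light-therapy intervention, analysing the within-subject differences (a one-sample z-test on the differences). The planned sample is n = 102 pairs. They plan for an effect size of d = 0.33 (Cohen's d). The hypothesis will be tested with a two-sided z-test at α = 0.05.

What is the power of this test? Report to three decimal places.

Noncentrality parameter: δ = d·√n = 0.33 × √102 = 3.3328
Critical value for a two-sided test at α = 0.05: z_{α/2} = 1.960.
Power = Φ(δ − 1.960) + Φ(−δ − 1.960) = Φ(1.373) + Φ(-5.293) = 0.9151 + 0.0000 = 0.9151.

Power ≈ 0.915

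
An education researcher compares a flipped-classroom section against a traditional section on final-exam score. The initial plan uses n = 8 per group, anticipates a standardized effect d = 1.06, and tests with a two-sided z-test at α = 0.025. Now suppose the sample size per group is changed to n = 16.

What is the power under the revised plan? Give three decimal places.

Power ≈ 0.775

With n = 16 per group: δ = d·√(n/2) = 1.06 × √(16/2) = 2.9981. Critical value z_{0.0125} = 2.241.
Revised power = Φ(δ − 2.241) + Φ(−δ − 2.241) = Φ(0.757) + Φ(-5.240) = 0.7754 + 0.0000 = 0.7754.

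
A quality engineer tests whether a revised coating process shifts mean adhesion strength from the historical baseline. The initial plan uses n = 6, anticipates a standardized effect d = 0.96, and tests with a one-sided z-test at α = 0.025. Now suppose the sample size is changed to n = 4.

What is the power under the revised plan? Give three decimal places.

Power ≈ 0.484

With n = 4: δ = d·√n = 0.96 × √4 = 1.9200. Critical value z_{0.025} = 1.960.
Revised power = P(Z > 1.960 − δ) = Φ(-0.040) = 0.4841.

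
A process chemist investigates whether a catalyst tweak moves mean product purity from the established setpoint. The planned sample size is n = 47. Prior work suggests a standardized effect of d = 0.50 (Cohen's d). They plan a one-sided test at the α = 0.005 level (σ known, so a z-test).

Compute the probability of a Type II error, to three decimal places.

β ≈ 0.197

Noncentrality parameter: δ = d·√n = 0.50 × √47 = 3.4278
One-sided α = 0.005 → critical value z_{0.005} = 2.576.
Power = Φ(δ − 2.576) = Φ(0.852) = 0.8029.
Type II error: β = 1 − power = 1 − 0.8029 = 0.1971.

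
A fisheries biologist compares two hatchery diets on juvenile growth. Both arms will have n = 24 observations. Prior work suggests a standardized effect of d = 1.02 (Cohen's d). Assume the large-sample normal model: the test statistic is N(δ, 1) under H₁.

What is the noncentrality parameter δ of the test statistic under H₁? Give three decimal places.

δ ≈ 3.533

The noncentrality parameter scales effect size by the design's sample-size factor: δ = d·√(n/2) = 1.02 × √(24/2) = 3.5334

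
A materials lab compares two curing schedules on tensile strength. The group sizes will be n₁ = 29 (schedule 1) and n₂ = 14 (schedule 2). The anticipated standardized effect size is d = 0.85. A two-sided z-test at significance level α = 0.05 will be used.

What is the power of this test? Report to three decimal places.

Noncentrality parameter: δ = d / √(1/n₁ + 1/n₂) = 0.85 / √(1/29 + 1/14) = 2.6118
Critical value for a two-sided test at α = 0.05: z_{α/2} = 1.960.
Power = Φ(δ − 1.960) + Φ(−δ − 1.960) = Φ(0.652) + Φ(-4.572) = 0.7428 + 0.0000 = 0.7428.

Power ≈ 0.743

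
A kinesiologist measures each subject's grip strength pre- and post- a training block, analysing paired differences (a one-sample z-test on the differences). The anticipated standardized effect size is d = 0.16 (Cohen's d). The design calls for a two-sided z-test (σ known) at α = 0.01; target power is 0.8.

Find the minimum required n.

For power 0.8 need Φ(δ − z_{0.005}) = 0.8, so δ = z_{0.005} + z_{0.20} = 2.576 + 0.842 = 3.417.
(Ignoring the negligible lower-tail rejection probability gives the usual closed-form inversion.)
δ = d·√n ⇒ n = (δ/d)² = (3.417 / 0.16)² = 456.21.
Rounding up, n = 457.

n = 457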